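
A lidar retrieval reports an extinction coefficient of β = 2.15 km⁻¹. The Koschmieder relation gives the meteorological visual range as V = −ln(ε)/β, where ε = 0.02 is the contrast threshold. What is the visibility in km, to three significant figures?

1.82 km

V = −ln(0.02) / 2.15 = 3.912 / 2.15 = 1.8195 km.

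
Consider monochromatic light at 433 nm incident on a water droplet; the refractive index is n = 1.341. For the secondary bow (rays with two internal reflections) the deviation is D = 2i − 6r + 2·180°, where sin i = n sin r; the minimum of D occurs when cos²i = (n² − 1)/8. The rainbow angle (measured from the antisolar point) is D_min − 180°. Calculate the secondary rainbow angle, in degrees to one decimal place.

cos²i = (1.79828 − 1)/8 = 0.09979; i = arccos(0.31589) = 71.586°.
sin r = sin 71.586°/1.341 = 0.70753; r = 45.034°.
D_min = 2·71.586° − 6·45.034° + 360° = 232.966°.
Rainbow angle = D_min − 180° = 52.966°.

53.0°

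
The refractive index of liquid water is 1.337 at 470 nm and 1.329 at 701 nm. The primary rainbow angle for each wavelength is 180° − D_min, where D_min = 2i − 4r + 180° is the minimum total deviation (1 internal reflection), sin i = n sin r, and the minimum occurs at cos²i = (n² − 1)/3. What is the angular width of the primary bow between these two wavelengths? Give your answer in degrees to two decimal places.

1.16°

At 470 nm (n = 1.337): cos²i = 0.26252 → i = 59.178°, r = 39.964°, D_min = 138.500°, rainbow angle = 41.500°.
At 701 nm (n = 1.329): cos²i = 0.25541 → i = 59.643°, r = 40.487°, D_min = 137.337°, rainbow angle = 42.663°.
Angular width = |41.500° − 42.663°| = 1.163°.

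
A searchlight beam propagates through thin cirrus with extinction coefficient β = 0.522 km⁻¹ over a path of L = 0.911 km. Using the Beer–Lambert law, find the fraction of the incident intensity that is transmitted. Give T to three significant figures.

τ = β·L = 0.522 × 0.911 = 0.4755.
T = exp(−0.4755) = 0.6215.

0.622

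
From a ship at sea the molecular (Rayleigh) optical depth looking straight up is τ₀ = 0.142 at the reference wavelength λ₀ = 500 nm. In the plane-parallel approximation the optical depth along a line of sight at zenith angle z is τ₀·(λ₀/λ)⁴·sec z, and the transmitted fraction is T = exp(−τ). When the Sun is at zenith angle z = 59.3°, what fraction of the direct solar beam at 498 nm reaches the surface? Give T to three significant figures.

sec 59.3° = 1.9587.
τ = 0.142 × (500/498)⁴ × 1.9587 = 0.142 × 1.0162 × 1.9587 = 0.2826.
T = exp(−0.2826) = 0.7538.

0.754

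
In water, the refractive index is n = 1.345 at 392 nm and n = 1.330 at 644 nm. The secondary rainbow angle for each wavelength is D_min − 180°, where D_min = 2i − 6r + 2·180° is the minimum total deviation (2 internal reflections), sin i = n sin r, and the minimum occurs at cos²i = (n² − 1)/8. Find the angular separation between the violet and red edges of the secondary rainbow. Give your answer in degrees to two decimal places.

At 392 nm (n = 1.345): cos²i = 0.10113 → i = 71.458°, r = 44.821°, D_min = 233.987°, rainbow angle = 53.987°.
At 644 nm (n = 1.330): cos²i = 0.09611 → i = 71.940°, r = 45.630°, D_min = 230.101°, rainbow angle = 50.101°.
Angular width = |53.987° − 50.101°| = 3.886°.

3.89°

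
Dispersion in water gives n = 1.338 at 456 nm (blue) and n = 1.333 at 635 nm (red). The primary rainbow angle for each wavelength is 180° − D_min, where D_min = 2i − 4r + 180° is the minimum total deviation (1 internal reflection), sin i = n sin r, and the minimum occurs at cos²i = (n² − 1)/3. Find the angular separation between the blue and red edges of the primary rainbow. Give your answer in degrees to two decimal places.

0.72°

At 456 nm (n = 1.338): cos²i = 0.26341 → i = 59.120°, r = 39.899°, D_min = 138.643°, rainbow angle = 41.357°.
At 635 nm (n = 1.333): cos²i = 0.25896 → i = 59.410°, r = 40.225°, D_min = 137.922°, rainbow angle = 42.078°.
Angular width = |41.357° − 42.078°| = 0.722°.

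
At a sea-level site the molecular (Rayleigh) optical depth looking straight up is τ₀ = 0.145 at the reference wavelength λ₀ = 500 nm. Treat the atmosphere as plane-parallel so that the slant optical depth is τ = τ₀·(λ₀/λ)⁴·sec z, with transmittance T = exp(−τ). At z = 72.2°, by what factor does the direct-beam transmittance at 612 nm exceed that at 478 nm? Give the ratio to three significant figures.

1.43

Airmass: sec 72.2° = 3.2712.
τ(612 nm) = 0.145 × (500/612)⁴ × 3.2712 = 0.145 × 0.4455 × 3.2712 = 0.2113.
τ(478 nm) = 0.145 × (500/478)⁴ × 3.2712 = 0.145 × 1.1972 × 3.2712 = 0.5679.
T(612)/T(478) = exp(τ_B − τ_A) = exp(0.3565) = 1.4284.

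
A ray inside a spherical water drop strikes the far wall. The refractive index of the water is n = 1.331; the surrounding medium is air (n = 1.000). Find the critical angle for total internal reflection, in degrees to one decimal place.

48.7°

sin θ_c = n_air / n = 1.000 / 1.331 = 0.7513.
θ_c = arcsin(0.7513) = 48.70°.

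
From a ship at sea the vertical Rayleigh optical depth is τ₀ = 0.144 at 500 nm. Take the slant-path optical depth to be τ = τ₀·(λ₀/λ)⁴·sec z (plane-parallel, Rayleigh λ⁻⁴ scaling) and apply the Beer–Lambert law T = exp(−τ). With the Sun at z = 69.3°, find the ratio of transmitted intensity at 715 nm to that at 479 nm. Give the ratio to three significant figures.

Airmass: sec 69.3° = 2.8291.
τ(715 nm) = 0.144 × (500/715)⁴ × 2.8291 = 0.144 × 0.2391 × 2.8291 = 0.0974.
τ(479 nm) = 0.144 × (500/479)⁴ × 2.8291 = 0.144 × 1.1872 × 2.8291 = 0.4837.
T(715)/T(479) = exp(τ_B − τ_A) = exp(0.3862) = 1.4714.

1.47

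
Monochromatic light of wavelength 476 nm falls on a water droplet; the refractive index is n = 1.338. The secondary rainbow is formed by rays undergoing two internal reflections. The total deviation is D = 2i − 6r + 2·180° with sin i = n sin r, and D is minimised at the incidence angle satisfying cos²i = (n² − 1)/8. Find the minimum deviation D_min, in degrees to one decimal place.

cos²i = (1.79024 − 1)/8 = 0.09878; i = arccos(0.31429) = 71.682°.
sin r = sin 71.682°/1.338 = 0.70951; r = 45.195°.
D_min = 2·71.682° − 6·45.195° + 360° = 232.193°.

232.2°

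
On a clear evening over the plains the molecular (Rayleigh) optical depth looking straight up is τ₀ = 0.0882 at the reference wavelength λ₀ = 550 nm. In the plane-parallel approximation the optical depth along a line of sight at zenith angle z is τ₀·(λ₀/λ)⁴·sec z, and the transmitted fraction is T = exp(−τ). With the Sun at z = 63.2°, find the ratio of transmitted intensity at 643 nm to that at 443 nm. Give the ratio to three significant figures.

1.43

Airmass: sec 63.2° = 2.2179.
τ(643 nm) = 0.0882 × (550/643)⁴ × 2.2179 = 0.0882 × 0.5353 × 2.2179 = 0.1047.
τ(443 nm) = 0.0882 × (550/443)⁴ × 2.2179 = 0.0882 × 2.3759 × 2.2179 = 0.4648.
T(643)/T(443) = exp(τ_B − τ_A) = exp(0.3601) = 1.4334.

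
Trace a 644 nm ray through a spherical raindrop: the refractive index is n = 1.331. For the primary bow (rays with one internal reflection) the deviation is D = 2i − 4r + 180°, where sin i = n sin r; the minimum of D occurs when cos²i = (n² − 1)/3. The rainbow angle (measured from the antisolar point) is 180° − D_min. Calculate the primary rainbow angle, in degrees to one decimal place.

42.4°

cos²i = (1.77156 − 1)/3 = 0.25719; i = arccos(0.50714) = 59.527°.
sin r = sin 59.527°/1.331 = 0.64753; r = 40.356°.
D_min = 2·59.527° − 4·40.356° + 180° = 137.630°.
Rainbow angle = 180° − D_min = 42.370°.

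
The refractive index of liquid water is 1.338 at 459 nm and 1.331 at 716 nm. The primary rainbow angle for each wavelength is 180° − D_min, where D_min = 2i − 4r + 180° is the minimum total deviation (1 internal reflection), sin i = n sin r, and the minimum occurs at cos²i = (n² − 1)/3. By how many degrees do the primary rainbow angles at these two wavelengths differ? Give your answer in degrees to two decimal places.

1.01°

At 459 nm (n = 1.338): cos²i = 0.26341 → i = 59.120°, r = 39.899°, D_min = 138.643°, rainbow angle = 41.357°.
At 716 nm (n = 1.331): cos²i = 0.25719 → i = 59.527°, r = 40.356°, D_min = 137.630°, rainbow angle = 42.370°.
Angular width = |41.357° − 42.370°| = 1.013°.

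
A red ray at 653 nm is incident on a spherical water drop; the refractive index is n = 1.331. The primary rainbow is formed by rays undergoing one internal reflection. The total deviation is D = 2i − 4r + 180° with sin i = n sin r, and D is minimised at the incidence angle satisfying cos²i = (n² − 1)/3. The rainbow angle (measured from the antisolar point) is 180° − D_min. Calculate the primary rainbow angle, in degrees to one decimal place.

42.4°

cos²i = (1.77156 − 1)/3 = 0.25719; i = arccos(0.50714) = 59.527°.
sin r = sin 59.527°/1.331 = 0.64753; r = 40.356°.
D_min = 2·59.527° − 4·40.356° + 180° = 137.630°.
Rainbow angle = 180° − D_min = 42.370°.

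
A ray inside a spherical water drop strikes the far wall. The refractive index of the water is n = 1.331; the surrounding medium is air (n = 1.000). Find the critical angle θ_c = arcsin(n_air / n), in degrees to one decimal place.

48.7°

sin θ_c = n_air / n = 1.000 / 1.331 = 0.7513.
θ_c = arcsin(0.7513) = 48.70°.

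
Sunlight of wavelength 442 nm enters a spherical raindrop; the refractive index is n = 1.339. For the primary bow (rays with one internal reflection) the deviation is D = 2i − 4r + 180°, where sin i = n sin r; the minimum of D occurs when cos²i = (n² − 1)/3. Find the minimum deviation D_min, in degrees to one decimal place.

cos²i = (1.79292 − 1)/3 = 0.26431; i = arccos(0.51411) = 59.062°.
sin r = sin 59.062°/1.339 = 0.64057; r = 39.834°.
D_min = 2·59.062° − 4·39.834° + 180° = 138.786°.

138.8°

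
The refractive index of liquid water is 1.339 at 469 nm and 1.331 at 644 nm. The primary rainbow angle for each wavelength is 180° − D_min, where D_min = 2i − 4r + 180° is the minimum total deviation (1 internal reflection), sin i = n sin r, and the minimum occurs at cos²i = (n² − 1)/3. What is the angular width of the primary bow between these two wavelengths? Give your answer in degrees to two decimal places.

At 469 nm (n = 1.339): cos²i = 0.26431 → i = 59.062°, r = 39.834°, D_min = 138.786°, rainbow angle = 41.214°.
At 644 nm (n = 1.331): cos²i = 0.25719 → i = 59.527°, r = 40.356°, D_min = 137.630°, rainbow angle = 42.370°.
Angular width = |41.214° − 42.370°| = 1.156°.

1.16°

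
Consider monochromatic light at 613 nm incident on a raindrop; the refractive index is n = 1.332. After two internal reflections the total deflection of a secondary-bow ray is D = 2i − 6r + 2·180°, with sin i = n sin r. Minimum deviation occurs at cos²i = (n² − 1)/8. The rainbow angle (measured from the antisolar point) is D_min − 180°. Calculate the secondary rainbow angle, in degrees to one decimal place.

50.6°

cos²i = (1.77422 − 1)/8 = 0.09678; i = arccos(0.31109) = 71.875°.
sin r = sin 71.875°/1.332 = 0.71350; r = 45.520°.
D_min = 2·71.875° − 6·45.520° + 360° = 230.628°.
Rainbow angle = D_min − 180° = 50.628°.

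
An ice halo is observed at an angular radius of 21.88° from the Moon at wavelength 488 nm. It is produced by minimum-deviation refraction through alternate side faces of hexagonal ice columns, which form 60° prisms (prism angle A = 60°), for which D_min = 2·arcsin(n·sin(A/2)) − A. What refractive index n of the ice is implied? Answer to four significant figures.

Rearranging: n = sin((D_min + A)/2) / sin(A/2).
(D_min + A)/2 = (21.88° + 60°)/2 = 40.940°.
n = sin 40.940° / sin 30° = 0.6553 / 0.5000 = 1.3105.

1.311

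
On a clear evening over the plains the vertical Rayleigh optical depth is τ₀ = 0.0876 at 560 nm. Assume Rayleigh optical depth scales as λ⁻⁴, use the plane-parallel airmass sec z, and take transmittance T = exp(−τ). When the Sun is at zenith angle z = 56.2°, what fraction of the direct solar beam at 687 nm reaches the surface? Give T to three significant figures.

sec 56.2° = 1.7976.
τ = 0.0876 × (560/687)⁴ × 1.7976 = 0.0876 × 0.4415 × 1.7976 = 0.0695.
T = exp(−0.0695) = 0.9328.

0.933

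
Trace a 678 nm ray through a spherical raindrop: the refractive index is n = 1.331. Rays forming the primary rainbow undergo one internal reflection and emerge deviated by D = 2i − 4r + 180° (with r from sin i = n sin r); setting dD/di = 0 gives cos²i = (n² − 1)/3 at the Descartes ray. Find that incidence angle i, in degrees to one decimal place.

cos²i = (1.331² − 1)/3 = (1.77156 − 1)/3 = 0.25719.
cos i = 0.50714, so i = 59.527°.

59.5°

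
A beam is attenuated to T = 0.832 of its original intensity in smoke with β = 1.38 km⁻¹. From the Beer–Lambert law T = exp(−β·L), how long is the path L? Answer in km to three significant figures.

Beer–Lambert: T = exp(−βL) ⇒ L = −ln(T)/β = −ln(0.832)/1.38 = 0.1839/1.38 = 0.1333 km.

0.133 km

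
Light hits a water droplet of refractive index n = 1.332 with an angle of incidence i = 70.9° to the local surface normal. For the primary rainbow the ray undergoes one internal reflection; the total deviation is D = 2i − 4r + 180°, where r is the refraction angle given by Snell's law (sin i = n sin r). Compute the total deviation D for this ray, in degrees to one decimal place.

sin r = sin 70.9° / 1.332 = 0.9449/1.332 = 0.7094; r = 45.19°.
D = 2·70.9° − 4·45.19° + 180° = 141.80° − 180.75° + 180° = 141.05°.

141.0°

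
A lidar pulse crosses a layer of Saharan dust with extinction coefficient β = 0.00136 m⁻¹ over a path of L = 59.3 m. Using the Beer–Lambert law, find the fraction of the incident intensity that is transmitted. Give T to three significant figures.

0.923

τ = β·L = 0.00136 × 59.3 = 0.0806.
T = exp(−0.0806) = 0.9225.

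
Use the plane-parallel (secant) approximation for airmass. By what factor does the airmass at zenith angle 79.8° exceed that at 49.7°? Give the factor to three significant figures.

X(79.8°)/X(49.7°) = sec 79.8° / sec 49.7° = cos 49.7° / cos 79.8° = 0.6468/0.1771 = 3.6524.

3.65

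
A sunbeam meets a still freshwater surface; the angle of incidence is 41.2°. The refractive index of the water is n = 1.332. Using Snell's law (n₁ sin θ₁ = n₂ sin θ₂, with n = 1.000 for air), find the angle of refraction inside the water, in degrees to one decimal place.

29.6°

Snell: sin θ_r = sin θ_i / n = sin 41.2° / 1.332 = 0.6587 / 1.332 = 0.4945.
θ_r = arcsin(0.4945) = 29.64°.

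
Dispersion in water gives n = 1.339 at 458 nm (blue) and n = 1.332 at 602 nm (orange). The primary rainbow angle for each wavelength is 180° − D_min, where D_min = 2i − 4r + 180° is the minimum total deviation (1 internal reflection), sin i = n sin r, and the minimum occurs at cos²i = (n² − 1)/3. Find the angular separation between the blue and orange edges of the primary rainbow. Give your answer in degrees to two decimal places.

1.01°

At 458 nm (n = 1.339): cos²i = 0.26431 → i = 59.062°, r = 39.834°, D_min = 138.786°, rainbow angle = 41.214°.
At 602 nm (n = 1.332): cos²i = 0.25807 → i = 59.469°, r = 40.290°, D_min = 137.776°, rainbow angle = 42.224°.
Angular width = |41.214° − 42.224°| = 1.010°.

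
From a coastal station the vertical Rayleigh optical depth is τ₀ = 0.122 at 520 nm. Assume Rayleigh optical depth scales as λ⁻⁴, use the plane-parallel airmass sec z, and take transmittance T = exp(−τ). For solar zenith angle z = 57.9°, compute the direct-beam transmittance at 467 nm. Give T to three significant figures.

sec 57.9° = 1.8818.
τ = 0.122 × (520/467)⁴ × 1.8818 = 0.122 × 1.5373 × 1.8818 = 0.3529.
T = exp(−0.3529) = 0.7026.

0.703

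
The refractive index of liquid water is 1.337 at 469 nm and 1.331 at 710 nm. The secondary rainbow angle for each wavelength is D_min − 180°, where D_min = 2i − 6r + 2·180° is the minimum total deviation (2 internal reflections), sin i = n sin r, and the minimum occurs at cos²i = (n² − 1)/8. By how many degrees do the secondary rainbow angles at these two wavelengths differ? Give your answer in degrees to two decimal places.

1.57°

At 469 nm (n = 1.337): cos²i = 0.09845 → i = 71.714°, r = 45.249°, D_min = 231.934°, rainbow angle = 51.934°.
At 710 nm (n = 1.331): cos²i = 0.09645 → i = 71.907°, r = 45.575°, D_min = 230.365°, rainbow angle = 50.365°.
Angular width = |51.934° − 50.365°| = 1.569°.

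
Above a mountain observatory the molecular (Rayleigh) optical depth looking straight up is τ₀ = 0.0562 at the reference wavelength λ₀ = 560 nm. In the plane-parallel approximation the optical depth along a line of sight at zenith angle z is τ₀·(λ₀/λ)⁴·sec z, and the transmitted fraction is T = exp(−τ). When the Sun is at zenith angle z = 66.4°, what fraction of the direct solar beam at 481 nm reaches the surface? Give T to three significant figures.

0.773

sec 66.4° = 2.4978.
τ = 0.0562 × (560/481)⁴ × 2.4978 = 0.0562 × 1.8373 × 2.4978 = 0.2579.
T = exp(−0.2579) = 0.7727.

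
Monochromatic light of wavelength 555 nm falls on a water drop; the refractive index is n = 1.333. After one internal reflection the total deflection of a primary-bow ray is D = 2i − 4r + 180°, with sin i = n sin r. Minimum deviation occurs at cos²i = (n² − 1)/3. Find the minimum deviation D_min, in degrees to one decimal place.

137.9°

cos²i = (1.77689 − 1)/3 = 0.25896; i = arccos(0.50888) = 59.410°.
sin r = sin 59.410°/1.333 = 0.64579; r = 40.225°.
D_min = 2·59.410° − 4·40.225° + 180° = 137.922°.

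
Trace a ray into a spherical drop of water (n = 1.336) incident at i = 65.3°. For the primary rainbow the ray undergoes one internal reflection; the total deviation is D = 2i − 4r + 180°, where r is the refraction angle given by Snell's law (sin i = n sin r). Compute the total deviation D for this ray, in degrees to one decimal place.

sin r = sin 65.3° / 1.336 = 0.9085/1.336 = 0.6800; r = 42.85°.
D = 2·65.3° − 4·42.85° + 180° = 130.60° − 171.38° + 180° = 139.22°.

139.2°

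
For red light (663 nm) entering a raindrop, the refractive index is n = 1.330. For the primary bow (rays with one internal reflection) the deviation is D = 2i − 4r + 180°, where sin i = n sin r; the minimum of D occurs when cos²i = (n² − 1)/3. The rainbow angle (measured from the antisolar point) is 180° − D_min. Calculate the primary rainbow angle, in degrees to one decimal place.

42.5°

cos²i = (1.76890 − 1)/3 = 0.25630; i = arccos(0.50626) = 59.585°.
sin r = sin 59.585°/1.330 = 0.64841; r = 40.422°.
D_min = 2·59.585° − 4·40.422° + 180° = 137.484°.
Rainbow angle = 180° − D_min = 42.516°.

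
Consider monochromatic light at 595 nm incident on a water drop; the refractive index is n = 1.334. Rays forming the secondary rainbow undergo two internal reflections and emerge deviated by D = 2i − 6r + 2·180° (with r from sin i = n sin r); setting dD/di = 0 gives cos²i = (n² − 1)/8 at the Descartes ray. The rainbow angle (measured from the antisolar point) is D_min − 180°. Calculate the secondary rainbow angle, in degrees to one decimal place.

51.2°

cos²i = (1.77956 − 1)/8 = 0.09744; i = arccos(0.31216) = 71.810°.
sin r = sin 71.810°/1.334 = 0.71217; r = 45.411°.
D_min = 2·71.810° − 6·45.411° + 360° = 231.153°.
Rainbow angle = D_min − 180° = 51.153°.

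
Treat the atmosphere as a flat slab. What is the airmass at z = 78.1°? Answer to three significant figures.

X = sec z = 1/cos 78.1° = 1/0.2062 = 4.8496.

4.85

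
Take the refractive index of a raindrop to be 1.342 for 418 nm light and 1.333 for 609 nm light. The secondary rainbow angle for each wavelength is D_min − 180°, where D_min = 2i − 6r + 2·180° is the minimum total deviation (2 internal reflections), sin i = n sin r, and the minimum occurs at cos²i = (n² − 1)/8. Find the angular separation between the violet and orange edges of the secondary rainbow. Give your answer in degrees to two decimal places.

2.33°

At 418 nm (n = 1.342): cos²i = 0.10012 → i = 71.554°, r = 44.981°, D_min = 233.222°, rainbow angle = 53.222°.
At 609 nm (n = 1.333): cos²i = 0.09711 → i = 71.843°, r = 45.466°, D_min = 230.891°, rainbow angle = 50.891°.
Angular width = |53.222° − 50.891°| = 2.331°.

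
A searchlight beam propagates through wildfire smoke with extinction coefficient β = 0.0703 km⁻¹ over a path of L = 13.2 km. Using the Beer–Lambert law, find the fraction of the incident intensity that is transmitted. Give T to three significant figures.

τ = β·L = 0.0703 × 13.2 = 0.9280.
T = exp(−0.9280) = 0.3954.

0.395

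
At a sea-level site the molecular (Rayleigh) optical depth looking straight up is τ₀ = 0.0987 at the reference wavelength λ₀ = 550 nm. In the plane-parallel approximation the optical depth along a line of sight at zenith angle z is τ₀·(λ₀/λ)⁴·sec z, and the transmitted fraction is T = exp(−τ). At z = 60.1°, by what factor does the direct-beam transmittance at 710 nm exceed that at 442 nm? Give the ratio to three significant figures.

Airmass: sec 60.1° = 2.0061.
τ(710 nm) = 0.0987 × (550/710)⁴ × 2.0061 = 0.0987 × 0.3601 × 2.0061 = 0.0713.
τ(442 nm) = 0.0987 × (550/442)⁴ × 2.0061 = 0.0987 × 2.3975 × 2.0061 = 0.4747.
T(710)/T(442) = exp(τ_B − τ_A) = exp(0.4034) = 1.4969.

1.50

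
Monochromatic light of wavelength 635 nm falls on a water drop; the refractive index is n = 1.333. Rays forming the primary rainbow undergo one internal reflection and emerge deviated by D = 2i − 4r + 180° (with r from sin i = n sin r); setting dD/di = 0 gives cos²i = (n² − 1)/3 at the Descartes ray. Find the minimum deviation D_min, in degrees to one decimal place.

137.9°

cos²i = (1.77689 − 1)/3 = 0.25896; i = arccos(0.50888) = 59.410°.
sin r = sin 59.410°/1.333 = 0.64579; r = 40.225°.
D_min = 2·59.410° − 4·40.225° + 180° = 137.922°.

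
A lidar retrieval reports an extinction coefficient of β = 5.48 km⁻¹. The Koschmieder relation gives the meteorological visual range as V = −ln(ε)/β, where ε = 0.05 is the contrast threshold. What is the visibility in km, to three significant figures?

V = −ln(0.05) / 5.48 = 2.996 / 5.48 = 0.5467 km.

0.547 km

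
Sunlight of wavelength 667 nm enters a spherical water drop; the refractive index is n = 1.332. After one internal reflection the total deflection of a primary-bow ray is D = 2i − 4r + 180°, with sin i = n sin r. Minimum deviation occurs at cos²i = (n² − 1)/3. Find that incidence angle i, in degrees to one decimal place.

59.5°

cos²i = (1.332² − 1)/3 = (1.77422 − 1)/3 = 0.25807.
cos i = 0.50801, so i = 59.469°.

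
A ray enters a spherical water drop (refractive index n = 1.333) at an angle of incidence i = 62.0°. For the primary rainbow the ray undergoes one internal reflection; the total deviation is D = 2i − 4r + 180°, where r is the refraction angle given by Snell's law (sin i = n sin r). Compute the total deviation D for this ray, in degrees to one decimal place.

sin r = sin 62.0° / 1.333 = 0.8829/1.333 = 0.6624; r = 41.48°.
D = 2·62.0° − 4·41.48° + 180° = 124.00° − 165.93° + 180° = 138.07°.

138.1°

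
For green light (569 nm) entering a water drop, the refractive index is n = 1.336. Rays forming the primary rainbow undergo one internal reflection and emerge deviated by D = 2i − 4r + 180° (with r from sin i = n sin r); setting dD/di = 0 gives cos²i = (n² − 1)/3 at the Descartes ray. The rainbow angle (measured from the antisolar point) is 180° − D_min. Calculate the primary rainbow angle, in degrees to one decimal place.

cos²i = (1.78490 − 1)/3 = 0.26163; i = arccos(0.51150) = 59.236°.
sin r = sin 59.236°/1.336 = 0.64318; r = 40.029°.
D_min = 2·59.236° − 4·40.029° + 180° = 138.356°.
Rainbow angle = 180° − D_min = 41.644°.

41.6°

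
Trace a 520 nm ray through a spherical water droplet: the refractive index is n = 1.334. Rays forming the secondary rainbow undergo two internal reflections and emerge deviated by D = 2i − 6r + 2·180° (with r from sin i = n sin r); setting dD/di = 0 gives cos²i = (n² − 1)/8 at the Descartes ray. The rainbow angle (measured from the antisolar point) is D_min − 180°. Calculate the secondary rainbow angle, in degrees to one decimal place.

51.2°

cos²i = (1.77956 − 1)/8 = 0.09744; i = arccos(0.31216) = 71.810°.
sin r = sin 71.810°/1.334 = 0.71217; r = 45.411°.
D_min = 2·71.810° − 6·45.411° + 360° = 231.153°.
Rainbow angle = D_min − 180° = 51.153°.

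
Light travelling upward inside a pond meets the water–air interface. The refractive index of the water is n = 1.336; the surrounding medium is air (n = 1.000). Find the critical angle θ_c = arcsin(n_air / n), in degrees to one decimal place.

sin θ_c = n_air / n = 1.000 / 1.336 = 0.7485.
θ_c = arcsin(0.7485) = 48.46°.

48.5°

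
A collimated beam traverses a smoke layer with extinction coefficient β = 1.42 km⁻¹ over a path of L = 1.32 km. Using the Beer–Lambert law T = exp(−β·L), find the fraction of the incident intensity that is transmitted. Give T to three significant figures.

τ = β·L = 1.42 × 1.32 = 1.8744.
T = exp(−1.8744) = 0.1534.

0.153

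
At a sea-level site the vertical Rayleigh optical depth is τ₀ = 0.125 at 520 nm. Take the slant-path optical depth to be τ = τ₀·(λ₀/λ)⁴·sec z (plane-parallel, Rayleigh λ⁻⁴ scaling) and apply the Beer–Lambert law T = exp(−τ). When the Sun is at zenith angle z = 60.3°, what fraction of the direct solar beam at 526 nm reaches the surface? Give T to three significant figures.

0.786

sec 60.3° = 2.0183.
τ = 0.125 × (520/526)⁴ × 2.0183 = 0.125 × 0.9551 × 2.0183 = 0.2410.
T = exp(−0.2410) = 0.7859.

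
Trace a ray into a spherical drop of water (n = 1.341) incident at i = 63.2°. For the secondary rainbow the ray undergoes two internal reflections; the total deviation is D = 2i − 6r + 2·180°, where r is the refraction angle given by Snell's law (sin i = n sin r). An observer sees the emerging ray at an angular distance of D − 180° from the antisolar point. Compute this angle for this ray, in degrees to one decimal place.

56.0°

sin r = sin 63.2° / 1.341 = 0.8926/1.341 = 0.6656; r = 41.73°.
D = 2·63.2° − 6·41.73° + 2·180° = 126.40° − 250.38° + 360° = 236.02°.
Angle from antisolar point = D − 180° = 56.02°.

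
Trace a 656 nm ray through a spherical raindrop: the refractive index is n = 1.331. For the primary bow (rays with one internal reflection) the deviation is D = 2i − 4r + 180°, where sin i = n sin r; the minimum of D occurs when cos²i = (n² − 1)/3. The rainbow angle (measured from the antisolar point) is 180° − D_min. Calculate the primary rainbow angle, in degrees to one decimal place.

cos²i = (1.77156 − 1)/3 = 0.25719; i = arccos(0.50714) = 59.527°.
sin r = sin 59.527°/1.331 = 0.64753; r = 40.356°.
D_min = 2·59.527° − 4·40.356° + 180° = 137.630°.
Rainbow angle = 180° − D_min = 42.370°.

42.4°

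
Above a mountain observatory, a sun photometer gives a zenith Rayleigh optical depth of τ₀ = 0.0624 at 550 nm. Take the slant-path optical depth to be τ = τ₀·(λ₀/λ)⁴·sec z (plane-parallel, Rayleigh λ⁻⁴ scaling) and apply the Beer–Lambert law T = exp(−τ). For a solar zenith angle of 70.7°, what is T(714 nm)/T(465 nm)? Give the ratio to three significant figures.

Airmass: sec 70.7° = 3.0256.
τ(714 nm) = 0.0624 × (550/714)⁴ × 3.0256 = 0.0624 × 0.3521 × 3.0256 = 0.0665.
τ(465 nm) = 0.0624 × (550/465)⁴ × 3.0256 = 0.0624 × 1.9572 × 3.0256 = 0.3695.
T(714)/T(465) = exp(τ_B − τ_A) = exp(0.3030) = 1.3540.

1.35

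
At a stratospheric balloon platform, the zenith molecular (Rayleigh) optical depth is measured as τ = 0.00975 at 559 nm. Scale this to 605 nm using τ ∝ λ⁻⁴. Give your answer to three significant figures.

τ(605 nm) = τ(559 nm) × (559/605)⁴ = 0.00975 × (0.9240)⁴ = 0.00975 × 0.7288 = 0.0071.

0.00711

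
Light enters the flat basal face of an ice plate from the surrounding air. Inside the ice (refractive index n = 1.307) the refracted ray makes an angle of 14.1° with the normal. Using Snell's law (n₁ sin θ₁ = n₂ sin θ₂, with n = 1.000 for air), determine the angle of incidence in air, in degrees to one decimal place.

18.6°

Snell: sin θ_i = n · sin θ_r = 1.307 × sin 14.1° = 1.307 × 0.2436 = 0.3184.
θ_i = arcsin(0.3184) = 18.57°.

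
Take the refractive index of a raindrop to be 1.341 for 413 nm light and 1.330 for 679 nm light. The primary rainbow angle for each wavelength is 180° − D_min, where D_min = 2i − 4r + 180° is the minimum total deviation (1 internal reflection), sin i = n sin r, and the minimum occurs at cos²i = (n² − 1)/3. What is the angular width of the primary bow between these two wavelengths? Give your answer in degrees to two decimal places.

At 413 nm (n = 1.341): cos²i = 0.26609 → i = 58.946°, r = 39.705°, D_min = 139.071°, rainbow angle = 40.929°.
At 679 nm (n = 1.330): cos²i = 0.25630 → i = 59.585°, r = 40.422°, D_min = 137.484°, rainbow angle = 42.516°.
Angular width = |40.929° − 42.516°| = 1.588°.

1.59°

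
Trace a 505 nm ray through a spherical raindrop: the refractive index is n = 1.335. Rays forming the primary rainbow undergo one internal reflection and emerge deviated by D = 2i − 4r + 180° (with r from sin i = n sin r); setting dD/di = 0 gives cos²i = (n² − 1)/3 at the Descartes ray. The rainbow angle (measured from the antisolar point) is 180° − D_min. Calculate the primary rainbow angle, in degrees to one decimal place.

cos²i = (1.78222 − 1)/3 = 0.26074; i = arccos(0.51063) = 59.294°.
sin r = sin 59.294°/1.335 = 0.64405; r = 40.094°.
D_min = 2·59.294° − 4·40.094° + 180° = 138.212°.
Rainbow angle = 180° − D_min = 41.788°.

41.8°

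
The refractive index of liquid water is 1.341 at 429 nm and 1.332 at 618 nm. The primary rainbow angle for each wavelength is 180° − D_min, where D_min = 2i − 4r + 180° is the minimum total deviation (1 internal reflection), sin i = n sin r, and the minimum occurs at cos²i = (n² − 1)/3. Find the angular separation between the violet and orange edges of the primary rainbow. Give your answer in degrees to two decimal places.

1.29°

At 429 nm (n = 1.341): cos²i = 0.26609 → i = 58.946°, r = 39.705°, D_min = 139.071°, rainbow angle = 40.929°.
At 618 nm (n = 1.332): cos²i = 0.25807 → i = 59.469°, r = 40.290°, D_min = 137.776°, rainbow angle = 42.224°.
Angular width = |40.929° − 42.224°| = 1.295°.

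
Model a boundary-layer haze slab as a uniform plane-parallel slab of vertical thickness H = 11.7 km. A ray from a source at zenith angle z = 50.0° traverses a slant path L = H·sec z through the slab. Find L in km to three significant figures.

18.2 km

sec z = 1/cos 50.0° = 1.5557.
L = 11.7 × 1.5557 = 18.202 km.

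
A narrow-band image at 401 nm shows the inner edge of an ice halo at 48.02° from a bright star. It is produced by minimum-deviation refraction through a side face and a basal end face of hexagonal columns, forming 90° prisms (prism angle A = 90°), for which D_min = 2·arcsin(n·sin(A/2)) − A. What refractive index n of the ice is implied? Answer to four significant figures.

1.320

Rearranging: n = sin((D_min + A)/2) / sin(A/2).
(D_min + A)/2 = (48.02° + 90°)/2 = 69.010°.
n = sin 69.010° / sin 45° = 0.9336 / 0.7071 = 1.3204.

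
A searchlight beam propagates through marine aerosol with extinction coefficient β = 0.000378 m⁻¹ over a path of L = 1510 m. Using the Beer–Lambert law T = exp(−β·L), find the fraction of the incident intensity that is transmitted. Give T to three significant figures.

τ = β·L = 0.000378 × 1510 = 0.5708.
T = exp(−0.5708) = 0.5651.

0.565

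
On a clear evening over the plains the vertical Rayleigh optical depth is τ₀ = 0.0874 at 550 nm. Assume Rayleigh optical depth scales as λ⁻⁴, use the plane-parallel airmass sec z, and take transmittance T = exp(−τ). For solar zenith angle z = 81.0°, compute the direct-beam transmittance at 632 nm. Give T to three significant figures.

0.726

sec 81.0° = 6.3925.
τ = 0.0874 × (550/632)⁴ × 6.3925 = 0.0874 × 0.5736 × 6.3925 = 0.3205.
T = exp(−0.3205) = 0.7258.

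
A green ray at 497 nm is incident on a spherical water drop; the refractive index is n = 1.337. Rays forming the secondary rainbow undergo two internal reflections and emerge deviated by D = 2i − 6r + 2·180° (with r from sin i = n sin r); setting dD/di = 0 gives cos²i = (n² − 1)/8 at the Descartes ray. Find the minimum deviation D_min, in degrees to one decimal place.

cos²i = (1.78757 − 1)/8 = 0.09845; i = arccos(0.31376) = 71.714°.
sin r = sin 71.714°/1.337 = 0.71017; r = 45.249°.
D_min = 2·71.714° − 6·45.249° + 360° = 231.934°.

231.9°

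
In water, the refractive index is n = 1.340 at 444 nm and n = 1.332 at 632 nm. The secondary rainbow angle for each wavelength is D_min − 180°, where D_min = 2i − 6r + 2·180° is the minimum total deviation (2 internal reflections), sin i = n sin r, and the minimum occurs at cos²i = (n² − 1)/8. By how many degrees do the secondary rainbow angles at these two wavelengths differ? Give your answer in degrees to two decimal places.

2.08°

At 444 nm (n = 1.340): cos²i = 0.09945 → i = 71.618°, r = 45.088°, D_min = 232.709°, rainbow angle = 52.709°.
At 632 nm (n = 1.332): cos²i = 0.09678 → i = 71.875°, r = 45.520°, D_min = 230.628°, rainbow angle = 50.628°.
Angular width = |52.709° − 50.628°| = 2.080°.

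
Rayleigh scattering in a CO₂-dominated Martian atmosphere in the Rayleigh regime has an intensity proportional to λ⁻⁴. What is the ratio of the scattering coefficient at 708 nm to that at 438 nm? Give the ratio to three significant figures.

0.146

Rayleigh scattering ∝ λ⁻⁴, so the ratio of coefficients is the inverse fourth power of the wavelength ratio.
σ(708)/σ(438) = (438/708)⁴ = (0.6186)⁴ = 0.1465.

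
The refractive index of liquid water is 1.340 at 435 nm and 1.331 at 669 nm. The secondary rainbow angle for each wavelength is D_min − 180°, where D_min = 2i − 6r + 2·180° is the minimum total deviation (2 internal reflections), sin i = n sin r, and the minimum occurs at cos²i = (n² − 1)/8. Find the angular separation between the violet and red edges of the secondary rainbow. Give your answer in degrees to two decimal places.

2.34°

At 435 nm (n = 1.340): cos²i = 0.09945 → i = 71.618°, r = 45.088°, D_min = 232.709°, rainbow angle = 52.709°.
At 669 nm (n = 1.331): cos²i = 0.09645 → i = 71.907°, r = 45.575°, D_min = 230.365°, rainbow angle = 50.365°.
Angular width = |52.709° − 50.365°| = 2.344°.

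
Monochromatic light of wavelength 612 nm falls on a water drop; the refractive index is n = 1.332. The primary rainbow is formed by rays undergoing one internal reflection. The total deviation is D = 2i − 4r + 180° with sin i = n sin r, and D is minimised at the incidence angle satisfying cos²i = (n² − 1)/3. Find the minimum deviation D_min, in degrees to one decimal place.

cos²i = (1.77422 − 1)/3 = 0.25807; i = arccos(0.50801) = 59.469°.
sin r = sin 59.469°/1.332 = 0.64666; r = 40.290°.
D_min = 2·59.469° − 4·40.290° + 180° = 137.776°.

137.8°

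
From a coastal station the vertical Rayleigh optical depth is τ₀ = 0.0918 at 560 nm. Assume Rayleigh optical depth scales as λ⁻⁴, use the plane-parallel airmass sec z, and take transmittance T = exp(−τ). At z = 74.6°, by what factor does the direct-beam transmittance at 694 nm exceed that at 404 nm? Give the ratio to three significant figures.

3.09

Airmass: sec 74.6° = 3.7657.
τ(694 nm) = 0.0918 × (560/694)⁴ × 3.7657 = 0.0918 × 0.4239 × 3.7657 = 0.1466.
τ(404 nm) = 0.0918 × (560/404)⁴ × 3.7657 = 0.0918 × 3.6917 × 3.7657 = 1.2762.
T(694)/T(404) = exp(τ_B − τ_A) = exp(1.1296) = 3.0945.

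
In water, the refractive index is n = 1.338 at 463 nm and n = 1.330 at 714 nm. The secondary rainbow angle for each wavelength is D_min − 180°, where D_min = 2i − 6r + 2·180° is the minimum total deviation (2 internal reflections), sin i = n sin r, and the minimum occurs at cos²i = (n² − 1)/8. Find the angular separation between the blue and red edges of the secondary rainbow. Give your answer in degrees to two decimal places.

2.09°

At 463 nm (n = 1.338): cos²i = 0.09878 → i = 71.682°, r = 45.195°, D_min = 232.193°, rainbow angle = 52.193°.
At 714 nm (n = 1.330): cos²i = 0.09611 → i = 71.940°, r = 45.630°, D_min = 230.101°, rainbow angle = 50.101°.
Angular width = |52.193° − 50.101°| = 2.092°.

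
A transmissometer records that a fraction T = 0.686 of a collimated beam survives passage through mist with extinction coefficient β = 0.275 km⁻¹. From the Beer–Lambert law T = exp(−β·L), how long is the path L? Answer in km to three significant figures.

Beer–Lambert: T = exp(−βL) ⇒ L = −ln(T)/β = −ln(0.686)/0.275 = 0.3769/0.275 = 1.37 km.

1.37 km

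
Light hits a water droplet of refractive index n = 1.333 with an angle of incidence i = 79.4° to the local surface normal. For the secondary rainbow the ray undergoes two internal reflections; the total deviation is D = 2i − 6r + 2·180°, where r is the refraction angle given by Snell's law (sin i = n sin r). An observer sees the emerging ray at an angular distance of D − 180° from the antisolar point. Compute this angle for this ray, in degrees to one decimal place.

sin r = sin 79.4° / 1.333 = 0.9829/1.333 = 0.7374; r = 47.51°.
D = 2·79.4° − 6·47.51° + 2·180° = 158.80° − 285.06° + 360° = 233.74°.
Angle from antisolar point = D − 180° = 53.74°.

53.7°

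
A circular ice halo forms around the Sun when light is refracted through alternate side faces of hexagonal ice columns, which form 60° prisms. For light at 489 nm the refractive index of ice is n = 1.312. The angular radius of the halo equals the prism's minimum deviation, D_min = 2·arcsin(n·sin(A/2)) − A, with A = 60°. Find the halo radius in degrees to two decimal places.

n·sin(A/2) = 1.312 × sin 30° = 1.312 × 0.5000 = 0.6560.
D_min = 2·arcsin(0.6560) − 60° = 2 × 40.996° − 60° = 21.991°.

21.99°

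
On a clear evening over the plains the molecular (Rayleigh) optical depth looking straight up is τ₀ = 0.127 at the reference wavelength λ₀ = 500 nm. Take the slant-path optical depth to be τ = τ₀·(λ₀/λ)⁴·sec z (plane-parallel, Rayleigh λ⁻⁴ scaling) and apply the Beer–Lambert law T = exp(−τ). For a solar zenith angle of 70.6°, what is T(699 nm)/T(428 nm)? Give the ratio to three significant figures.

1.84

Airmass: sec 70.6° = 3.0106.
τ(699 nm) = 0.127 × (500/699)⁴ × 3.0106 = 0.127 × 0.2618 × 3.0106 = 0.1001.
τ(428 nm) = 0.127 × (500/428)⁴ × 3.0106 = 0.127 × 1.8625 × 3.0106 = 0.7121.
T(699)/T(428) = exp(τ_B − τ_A) = exp(0.6120) = 1.8442.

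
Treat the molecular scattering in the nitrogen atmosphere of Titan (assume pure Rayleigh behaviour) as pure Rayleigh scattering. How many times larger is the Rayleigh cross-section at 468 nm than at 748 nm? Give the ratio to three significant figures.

Rayleigh scattering ∝ λ⁻⁴, so the ratio of coefficients is the inverse fourth power of the wavelength ratio.
σ(468)/σ(748) = (748/468)⁴ = (1.5983)⁴ = 6.526.

6.53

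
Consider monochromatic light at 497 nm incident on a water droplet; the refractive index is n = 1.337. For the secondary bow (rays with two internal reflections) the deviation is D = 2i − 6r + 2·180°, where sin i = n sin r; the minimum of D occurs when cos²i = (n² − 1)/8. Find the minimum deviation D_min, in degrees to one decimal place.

231.9°

cos²i = (1.78757 − 1)/8 = 0.09845; i = arccos(0.31376) = 71.714°.
sin r = sin 71.714°/1.337 = 0.71017; r = 45.249°.
D_min = 2·71.714° − 6·45.249° + 360° = 231.934°.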